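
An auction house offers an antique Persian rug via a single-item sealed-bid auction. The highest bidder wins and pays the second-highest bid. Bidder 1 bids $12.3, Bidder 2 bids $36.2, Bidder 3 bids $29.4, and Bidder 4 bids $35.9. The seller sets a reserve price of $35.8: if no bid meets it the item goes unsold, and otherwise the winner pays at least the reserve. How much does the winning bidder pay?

Sorted high to low: Bidder 2 $36.2, then Bidder 4 $35.9, then Bidder 3 $29.4, then Bidder 1 $12.3.
Bidder 2 has the highest bid, so Bidder 2 wins.
The second-highest bid is $35.9, which exceeds the reserve, so that sets the price.

Price paid: $35.9.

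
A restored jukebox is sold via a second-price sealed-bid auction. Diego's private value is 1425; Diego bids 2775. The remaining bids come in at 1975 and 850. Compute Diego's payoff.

Diego's payoff: -550.

Highest competing bid: 1975.
Diego's bid 2775 is the highest overall, so Diego wins and pays the second-highest bid, 1975.
Payoff = value − price = 1425 − 1975 = -550.
Overbidding won the item at a price above value — truthful bidding would have avoided this loss.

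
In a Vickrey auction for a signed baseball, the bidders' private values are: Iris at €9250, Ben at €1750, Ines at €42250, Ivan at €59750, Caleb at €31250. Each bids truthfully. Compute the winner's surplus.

Winner's surplus: €17500.

Bids in descending order: Ivan €59750; Ines €42250; Caleb €31250; Iris €9250; Ben €1750.
Ivan wins with the top bid and pays the second-highest, €42250.
Surplus = €59750 − €42250 = €17500.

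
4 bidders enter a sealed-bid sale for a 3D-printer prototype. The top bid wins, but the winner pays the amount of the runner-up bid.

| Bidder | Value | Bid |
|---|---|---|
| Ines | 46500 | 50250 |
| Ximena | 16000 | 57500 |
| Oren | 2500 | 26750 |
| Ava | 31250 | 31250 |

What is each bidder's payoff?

Payoffs: Ines 0, Ximena -34250, Oren 0, Ava 0.

Bids in descending order: Ximena 57500, then Ines 50250, then Ava 31250, then Oren 26750.
Ximena has the top bid and wins; the price is the second-highest bid, 50250.
Ximena's payoff = 16000 − 50250 = -34250. All other bidders lose, so their payoff is 0.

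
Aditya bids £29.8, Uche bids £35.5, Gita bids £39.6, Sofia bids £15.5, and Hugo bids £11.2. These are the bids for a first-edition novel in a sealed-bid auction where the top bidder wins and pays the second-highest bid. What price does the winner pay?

Price paid: £35.5.

Bids in descending order: Gita £39.6, then Uche £35.5, then Aditya £29.8, then Sofia £15.5, then Hugo £11.2.
Gita is the highest bidder, so Gita wins.
Under the second-price rule, the price is the second-highest bid: £35.5.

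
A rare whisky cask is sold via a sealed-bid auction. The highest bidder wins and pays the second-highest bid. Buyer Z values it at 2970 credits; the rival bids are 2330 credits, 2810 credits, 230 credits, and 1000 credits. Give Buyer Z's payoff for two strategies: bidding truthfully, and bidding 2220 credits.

Truthful: 160 credits; alternative: 0 credits.

The highest competing bid is 2810 credits.
Bidding truthfully at 2970 credits: Buyer Z has the top bid, wins, and pays the second-highest bid 2810 credits. Payoff = 2970 credits − 2810 credits = 160 credits.
Bidding 2220 credits: the top bid is 2810 credits (a rival), so Buyer Z loses. Payoff = 0 credits.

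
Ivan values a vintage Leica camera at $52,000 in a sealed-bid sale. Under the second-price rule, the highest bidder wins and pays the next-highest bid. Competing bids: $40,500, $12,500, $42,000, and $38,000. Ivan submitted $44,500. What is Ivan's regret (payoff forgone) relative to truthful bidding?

The highest competing bid is $42,000.
Bidding truthfully at $52,000: Ivan has the top bid, wins, and pays the second-highest bid $42,000. Payoff = $52,000 − $42,000 = $10,000.
Bidding $44,500: Ivan has the top bid, wins, and pays the second-highest bid $42,000. Payoff = $52,000 − $42,000 = $10,000.
Regret = truthful payoff − actual payoff = $10,000 − $10,000 = $0.

Payoff forgone: $0.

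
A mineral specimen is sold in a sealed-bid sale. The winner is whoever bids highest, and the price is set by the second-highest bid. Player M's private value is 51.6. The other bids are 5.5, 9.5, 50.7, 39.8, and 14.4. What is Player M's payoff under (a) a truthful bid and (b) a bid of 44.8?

(a) 0.9  (b) 0.0

The highest competing bid is 50.7.
Bidding truthfully at 51.6: Player M has the top bid, wins, and pays the second-highest bid 50.7. Payoff = 51.6 − 50.7 = 0.9.
Bidding 44.8: the top bid is 50.7 (a rival), so Player M loses. Payoff = 0.0.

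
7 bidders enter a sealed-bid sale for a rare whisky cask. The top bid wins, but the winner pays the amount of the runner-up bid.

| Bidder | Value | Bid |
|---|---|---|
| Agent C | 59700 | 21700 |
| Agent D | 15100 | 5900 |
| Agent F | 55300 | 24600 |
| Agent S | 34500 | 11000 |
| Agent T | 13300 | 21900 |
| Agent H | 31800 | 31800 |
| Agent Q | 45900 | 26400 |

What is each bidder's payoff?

Ranking the bids: Agent H 31800, then Agent Q 26400, then Agent F 24600, then Agent T 21900, then Agent C 21700, then Agent S 11000, then Agent D 5900.
Agent H has the top bid and wins; the price is the second-highest bid, 26400.
Agent H's payoff = 31800 − 26400 = 5400. All other bidders lose, so their payoff is 0.

Agent C 0, Agent D 0, Agent F 0, Agent S 0, Agent T 0, Agent H 5400, Agent Q 0.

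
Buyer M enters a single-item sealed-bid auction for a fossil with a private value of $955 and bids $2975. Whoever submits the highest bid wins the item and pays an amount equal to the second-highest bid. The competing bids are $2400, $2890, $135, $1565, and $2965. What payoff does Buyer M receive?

Highest competing bid: $2965.
Buyer M's bid $2975 is the highest overall, so Buyer M wins and pays the second-highest bid, $2965.
Payoff = value − price = $955 − $2965 = -$2010.

-$2010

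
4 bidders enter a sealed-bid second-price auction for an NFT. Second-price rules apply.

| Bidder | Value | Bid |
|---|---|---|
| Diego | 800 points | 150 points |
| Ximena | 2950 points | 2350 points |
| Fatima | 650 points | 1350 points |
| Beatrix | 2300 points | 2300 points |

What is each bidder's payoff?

Payoffs: Diego 0 points, Ximena 650 points, Fatima 0 points, Beatrix 0 points.

Bids in descending order: Ximena 2350 points > Beatrix 2300 points > Fatima 1350 points > Diego 150 points.
Ximena has the top bid and wins; the price is the second-highest bid, 2300 points.
Ximena's payoff = 2950 points − 2300 points = 650 points. All other bidders lose, so their payoff is 0.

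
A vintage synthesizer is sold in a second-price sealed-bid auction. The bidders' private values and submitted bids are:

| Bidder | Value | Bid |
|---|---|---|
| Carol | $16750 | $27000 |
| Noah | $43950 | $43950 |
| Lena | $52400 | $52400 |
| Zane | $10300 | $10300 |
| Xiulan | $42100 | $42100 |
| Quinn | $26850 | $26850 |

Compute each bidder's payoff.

Carol $0, Noah $0, Lena $8450, Zane $0, Xiulan $0, Quinn $0.

Ranking the bids: Lena $52400 > Noah $43950 > Xiulan $42100 > Carol $27000 > Quinn $26850 > Zane $10300.
Lena has the top bid and wins; the price is the second-highest bid, $43950.
Lena's payoff = $52400 − $43950 = $8450. All other bidders lose, so their payoff is 0.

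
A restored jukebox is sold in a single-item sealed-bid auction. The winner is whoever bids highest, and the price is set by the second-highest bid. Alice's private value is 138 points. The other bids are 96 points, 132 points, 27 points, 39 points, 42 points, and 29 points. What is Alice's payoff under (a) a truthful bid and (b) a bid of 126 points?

(a) 6 points  (b) 0 points

The highest competing bid is 132 points.
Bidding truthfully at 138 points: Alice has the top bid, wins, and pays the second-highest bid 132 points. Payoff = 138 points − 132 points = 6 points.
Bidding 126 points: the top bid is 132 points (a rival), so Alice loses. Payoff = 0 points.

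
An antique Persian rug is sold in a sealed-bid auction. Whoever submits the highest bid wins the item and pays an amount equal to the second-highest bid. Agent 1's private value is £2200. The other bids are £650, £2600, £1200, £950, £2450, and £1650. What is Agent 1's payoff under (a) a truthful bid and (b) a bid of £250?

Truthful: £0; alternative: £0.

The highest competing bid is £2600.
Bidding truthfully at £2200: the top bid is £2600 (a rival), so Agent 1 loses. Payoff = £0.
Bidding £250: the top bid is £2600 (a rival), so Agent 1 loses. Payoff = £0.
The bid only affects whether you win, not the price — here both bids land on the same side of the top rival bid, so the deviation is payoff-neutral.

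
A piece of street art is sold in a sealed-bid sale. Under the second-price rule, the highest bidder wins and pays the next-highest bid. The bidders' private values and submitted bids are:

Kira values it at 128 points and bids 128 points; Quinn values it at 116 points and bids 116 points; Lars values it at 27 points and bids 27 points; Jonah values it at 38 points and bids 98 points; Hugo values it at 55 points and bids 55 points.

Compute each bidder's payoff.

Ordered from highest: Kira 128 points > Quinn 116 points > Jonah 98 points > Hugo 55 points > Lars 27 points.
Kira has the top bid and wins; the price is the second-highest bid, 116 points.
Kira's payoff = 128 points − 116 points = 12 points. All other bidders lose, so their payoff is 0.

Payoffs: Kira 12 points, Quinn 0 points, Lars 0 points, Jonah 0 points, Hugo 0 points.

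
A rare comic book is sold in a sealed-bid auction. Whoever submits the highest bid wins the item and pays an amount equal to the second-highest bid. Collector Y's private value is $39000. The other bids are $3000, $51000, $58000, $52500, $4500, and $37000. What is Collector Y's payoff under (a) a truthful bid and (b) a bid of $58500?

Truthful: $0; alternative: -$19000.

The highest competing bid is $58000.
Bidding truthfully at $39000: the top bid is $58000 (a rival), so Collector Y loses. Payoff = $0.
Bidding $58500: Collector Y has the top bid, wins, and pays the second-highest bid $58000. Payoff = $39000 − $58000 = -$19000.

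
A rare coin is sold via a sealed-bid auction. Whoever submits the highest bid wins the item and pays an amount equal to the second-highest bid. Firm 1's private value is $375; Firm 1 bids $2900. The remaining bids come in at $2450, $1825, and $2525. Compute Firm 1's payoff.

Payoff = -$2150.

Highest competing bid: $2525.
Firm 1's bid $2900 is the highest overall, so Firm 1 wins and pays the second-highest bid, $2525.
Payoff = value − price = $375 − $2525 = -$2150.
Overbidding won the item at a price above value — truthful bidding would have avoided this loss.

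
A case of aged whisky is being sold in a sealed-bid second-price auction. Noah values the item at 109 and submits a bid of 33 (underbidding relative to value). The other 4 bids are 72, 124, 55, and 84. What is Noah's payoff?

Highest competing bid: 124.
Noah's bid 33 is not the highest, so Noah loses, pays nothing, and earns zero payoff.

Payoff = 0.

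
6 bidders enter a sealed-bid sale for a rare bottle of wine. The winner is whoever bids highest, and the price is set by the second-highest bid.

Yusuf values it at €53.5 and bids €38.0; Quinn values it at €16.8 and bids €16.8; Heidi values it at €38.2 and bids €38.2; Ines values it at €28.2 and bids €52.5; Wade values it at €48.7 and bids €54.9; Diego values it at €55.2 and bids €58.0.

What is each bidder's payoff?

Yusuf €0.0, Quinn €0.0, Heidi €0.0, Ines €0.0, Wade €0.0, Diego €0.3.

Sorted high to low: Diego €58.0 > Wade €54.9 > Ines €52.5 > Heidi €38.2 > Yusuf €38.0 > Quinn €16.8.
Diego has the top bid and wins; the price is the second-highest bid, €54.9.
Diego's payoff = €55.2 − €54.9 = €0.3. All other bidders lose, so their payoff is 0.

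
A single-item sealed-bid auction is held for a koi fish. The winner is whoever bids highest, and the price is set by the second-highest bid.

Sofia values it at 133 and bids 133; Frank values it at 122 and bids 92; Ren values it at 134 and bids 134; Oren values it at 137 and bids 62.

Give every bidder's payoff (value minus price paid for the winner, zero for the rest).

Payoffs: Sofia 0, Frank 0, Ren 1, Oren 0.

Ordered from highest: Ren 134 > Sofia 133 > Frank 92 > Oren 62.
Ren has the top bid and wins; the price is the second-highest bid, 133.
Ren's payoff = 134 − 133 = 1. All other bidders lose, so their payoff is 0.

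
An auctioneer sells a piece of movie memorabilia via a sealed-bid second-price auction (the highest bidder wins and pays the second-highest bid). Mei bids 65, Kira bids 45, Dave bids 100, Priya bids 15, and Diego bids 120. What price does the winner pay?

Sorted high to low: Diego 120, then Dave 100, then Mei 65, then Kira 45, then Priya 15.
Diego is the highest bidder, so Diego wins.
Under the second-price rule, the price is the second-highest bid: 100.

Price paid: 100.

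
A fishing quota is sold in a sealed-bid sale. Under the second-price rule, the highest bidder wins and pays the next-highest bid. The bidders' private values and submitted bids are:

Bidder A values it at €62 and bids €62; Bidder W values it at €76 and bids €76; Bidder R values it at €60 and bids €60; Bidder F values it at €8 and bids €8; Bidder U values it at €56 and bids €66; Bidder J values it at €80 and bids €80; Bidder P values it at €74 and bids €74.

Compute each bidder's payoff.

Sorted high to low: Bidder J €80; Bidder W €76; Bidder P €74; Bidder U €66; Bidder A €62; Bidder R €60; Bidder F €8.
Bidder J has the top bid and wins; the price is the second-highest bid, €76.
Bidder J's payoff = €80 − €76 = €4. All other bidders lose, so their payoff is 0.

Payoffs: Bidder A €0, Bidder W €0, Bidder R €0, Bidder F €0, Bidder U €0, Bidder J €4, Bidder P €0.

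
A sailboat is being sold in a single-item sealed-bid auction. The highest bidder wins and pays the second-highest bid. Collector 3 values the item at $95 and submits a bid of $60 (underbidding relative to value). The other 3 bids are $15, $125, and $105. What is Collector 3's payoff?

The bidder's payoff: $0.

Highest competing bid: $125.
Collector 3's bid $60 is not the highest, so Collector 3 loses, pays nothing, and earns zero payoff.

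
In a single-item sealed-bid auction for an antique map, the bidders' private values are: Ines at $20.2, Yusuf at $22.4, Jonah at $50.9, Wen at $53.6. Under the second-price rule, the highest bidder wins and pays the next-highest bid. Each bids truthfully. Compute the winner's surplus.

Surplus = $2.7.

Bids in descending order: Wen $53.6, then Jonah $50.9, then Yusuf $22.4, then Ines $20.2.
Wen wins with the top bid and pays the second-highest, $50.9.
Surplus = $53.6 − $50.9 = $2.7.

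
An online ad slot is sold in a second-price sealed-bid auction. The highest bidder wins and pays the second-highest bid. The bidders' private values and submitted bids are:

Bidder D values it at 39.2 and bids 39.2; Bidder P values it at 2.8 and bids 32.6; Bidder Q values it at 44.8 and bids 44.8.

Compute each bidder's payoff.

Ranking the bids: Bidder Q 44.8 > Bidder D 39.2 > Bidder P 32.6.
Bidder Q has the top bid and wins; the price is the second-highest bid, 39.2.
Bidder Q's payoff = 44.8 − 39.2 = 5.6. All other bidders lose, so their payoff is 0.

Payoffs: Bidder D 0.0, Bidder P 0.0, Bidder Q 5.6.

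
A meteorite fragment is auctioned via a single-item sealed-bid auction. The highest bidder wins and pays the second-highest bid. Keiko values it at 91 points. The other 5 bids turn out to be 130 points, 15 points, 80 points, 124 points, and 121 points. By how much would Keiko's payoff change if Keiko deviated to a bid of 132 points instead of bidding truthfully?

The highest competing bid is 130 points.
Bidding truthfully at 91 points: the top bid is 130 points (a rival), so Keiko loses. Payoff = 0 points.
Bidding 132 points: Keiko has the top bid, wins, and pays the second-highest bid 130 points. Payoff = 91 points − 130 points = -39 points.
Change = -39 points − 0 points = -39 points.

Change in payoff: -39 points.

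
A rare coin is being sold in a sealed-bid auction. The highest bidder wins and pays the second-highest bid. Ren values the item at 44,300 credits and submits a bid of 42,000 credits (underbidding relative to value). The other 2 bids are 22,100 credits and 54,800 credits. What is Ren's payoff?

Payoff = 0 credits.

Highest competing bid: 54,800 credits.
Ren's bid 42,000 credits is not the highest, so Ren loses, pays nothing, and earns zero payoff.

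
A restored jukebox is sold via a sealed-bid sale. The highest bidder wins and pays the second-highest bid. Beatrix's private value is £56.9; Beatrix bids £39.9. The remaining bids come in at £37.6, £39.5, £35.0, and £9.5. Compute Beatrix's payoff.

Highest competing bid: £39.5.
Beatrix's bid £39.9 is the highest overall, so Beatrix wins and pays the second-highest bid, £39.5.
Payoff = value − price = £56.9 − £39.5 = £17.4.

Beatrix's payoff: £17.4.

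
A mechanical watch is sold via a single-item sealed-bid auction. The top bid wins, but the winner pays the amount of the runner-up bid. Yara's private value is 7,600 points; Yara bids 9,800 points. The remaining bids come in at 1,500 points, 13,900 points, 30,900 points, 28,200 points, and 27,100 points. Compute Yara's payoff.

Highest competing bid: 30,900 points.
Yara's bid 9,800 points is not the highest, so Yara loses, pays nothing, and earns zero payoff.

0 points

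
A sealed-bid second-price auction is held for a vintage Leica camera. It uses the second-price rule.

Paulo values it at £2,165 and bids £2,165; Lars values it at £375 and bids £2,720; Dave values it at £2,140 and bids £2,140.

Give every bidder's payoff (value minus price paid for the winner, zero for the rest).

Bids in descending order: Lars £2,720, then Paulo £2,165, then Dave £2,140.
Lars has the top bid and wins; the price is the second-highest bid, £2,165.
Lars's payoff = £375 − £2,165 = -£1,790. All other bidders lose, so their payoff is 0.

Payoffs: Paulo £0, Lars -£1,790, Dave £0.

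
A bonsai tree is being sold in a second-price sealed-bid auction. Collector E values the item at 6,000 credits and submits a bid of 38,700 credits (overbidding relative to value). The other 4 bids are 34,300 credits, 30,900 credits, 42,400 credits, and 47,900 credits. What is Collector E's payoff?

Collector E's payoff: 0 credits.

Highest competing bid: 47,900 credits.
Collector E's bid 38,700 credits is not the highest, so Collector E loses, pays nothing, and earns zero payoff.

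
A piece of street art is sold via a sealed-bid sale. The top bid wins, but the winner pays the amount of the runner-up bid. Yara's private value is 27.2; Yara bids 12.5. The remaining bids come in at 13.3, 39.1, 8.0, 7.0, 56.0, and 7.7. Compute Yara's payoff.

Highest competing bid: 56.0.
Yara's bid 12.5 is not the highest, so Yara loses, pays nothing, and earns zero payoff.

Yara's payoff: 0.0.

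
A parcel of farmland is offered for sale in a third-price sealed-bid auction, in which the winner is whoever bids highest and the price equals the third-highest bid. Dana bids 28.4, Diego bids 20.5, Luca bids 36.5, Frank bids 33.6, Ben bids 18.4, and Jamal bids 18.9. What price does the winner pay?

Ordered from highest: Luca 36.5, then Frank 33.6, then Dana 28.4, then Diego 20.5, then Jamal 18.9, then Ben 18.4.
Luca is the highest bidder, so Luca wins.
Under the third-price rule, the price is the third-highest bid: 28.4.

Price paid: 28.4.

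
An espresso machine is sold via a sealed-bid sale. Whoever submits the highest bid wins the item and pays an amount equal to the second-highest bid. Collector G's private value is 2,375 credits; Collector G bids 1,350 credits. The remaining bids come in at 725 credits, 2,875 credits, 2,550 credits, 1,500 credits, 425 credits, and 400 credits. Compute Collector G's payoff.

0 credits

Highest competing bid: 2,875 credits.
Collector G's bid 1,350 credits is not the highest, so Collector G loses, pays nothing, and earns zero payoff.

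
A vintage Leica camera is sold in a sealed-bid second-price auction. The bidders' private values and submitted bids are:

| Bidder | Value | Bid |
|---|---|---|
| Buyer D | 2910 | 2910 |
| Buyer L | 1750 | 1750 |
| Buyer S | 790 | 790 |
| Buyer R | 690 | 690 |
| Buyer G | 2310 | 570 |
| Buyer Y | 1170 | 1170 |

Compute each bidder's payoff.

Buyer D 1160, Buyer L 0, Buyer S 0, Buyer R 0, Buyer G 0, Buyer Y 0.

Bids in descending order: Buyer D 2910, then Buyer L 1750, then Buyer Y 1170, then Buyer S 790, then Buyer R 690, then Buyer G 570.
Buyer D has the top bid and wins; the price is the second-highest bid, 1750.
Buyer D's payoff = 2910 − 1750 = 1160. All other bidders lose, so their payoff is 0.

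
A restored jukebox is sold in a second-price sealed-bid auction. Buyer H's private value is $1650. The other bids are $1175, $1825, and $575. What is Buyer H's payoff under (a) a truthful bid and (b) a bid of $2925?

The highest competing bid is $1825.
Bidding truthfully at $1650: the top bid is $1825 (a rival), so Buyer H loses. Payoff = $0.
Bidding $2925: Buyer H has the top bid, wins, and pays the second-highest bid $1825. Payoff = $1650 − $1825 = -$175.

Truthful: $0; alternative: -$175.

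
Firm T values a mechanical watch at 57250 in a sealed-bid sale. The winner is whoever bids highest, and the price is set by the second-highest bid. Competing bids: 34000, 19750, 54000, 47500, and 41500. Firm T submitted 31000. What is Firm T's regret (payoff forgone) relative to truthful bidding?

The highest competing bid is 54000.
Bidding truthfully at 57250: Firm T has the top bid, wins, and pays the second-highest bid 54000. Payoff = 57250 − 54000 = 3250.
Bidding 31000: the top bid is 54000 (a rival), so Firm T loses. Payoff = 0.
Regret = truthful payoff − actual payoff = 3250 − 0 = 3250.

Regret: 3250.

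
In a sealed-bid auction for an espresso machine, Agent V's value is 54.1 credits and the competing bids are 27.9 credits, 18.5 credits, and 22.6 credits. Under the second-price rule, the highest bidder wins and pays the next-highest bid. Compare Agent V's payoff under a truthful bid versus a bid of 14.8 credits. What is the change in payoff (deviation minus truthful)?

Change in payoff: -26.2 credits.

The highest competing bid is 27.9 credits.
Bidding truthfully at 54.1 credits: Agent V has the top bid, wins, and pays the second-highest bid 27.9 credits. Payoff = 54.1 credits − 27.9 credits = 26.2 credits.
Bidding 14.8 credits: the top bid is 27.9 credits (a rival), so Agent V loses. Payoff = 0.0 credits.
Change = 0.0 credits − 26.2 credits = -26.2 credits.
Deviating from a truthful bid can only lose payoff in a second-price auction — never gain.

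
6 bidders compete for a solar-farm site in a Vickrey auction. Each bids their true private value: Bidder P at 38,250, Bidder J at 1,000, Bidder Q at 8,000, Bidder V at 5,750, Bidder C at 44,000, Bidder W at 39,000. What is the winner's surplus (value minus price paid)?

Bids in descending order: Bidder C 44,000, then Bidder W 39,000, then Bidder P 38,250, then Bidder Q 8,000, then Bidder V 5,750, then Bidder J 1,000.
Bidder C wins with the top bid and pays the second-highest, 39,000.
Surplus = 44,000 − 39,000 = 5,000.

5,000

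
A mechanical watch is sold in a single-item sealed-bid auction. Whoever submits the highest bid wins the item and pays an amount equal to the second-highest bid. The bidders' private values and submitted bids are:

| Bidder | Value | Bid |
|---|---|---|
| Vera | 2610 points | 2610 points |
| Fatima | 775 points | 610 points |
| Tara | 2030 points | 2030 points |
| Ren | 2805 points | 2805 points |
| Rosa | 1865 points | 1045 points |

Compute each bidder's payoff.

Sorted high to low: Ren 2805 points; Vera 2610 points; Tara 2030 points; Rosa 1045 points; Fatima 610 points.
Ren has the top bid and wins; the price is the second-highest bid, 2610 points.
Ren's payoff = 2805 points − 2610 points = 195 points. All other bidders lose, so their payoff is 0.

Vera 0 points, Fatima 0 points, Tara 0 points, Ren 195 points, Rosa 0 points.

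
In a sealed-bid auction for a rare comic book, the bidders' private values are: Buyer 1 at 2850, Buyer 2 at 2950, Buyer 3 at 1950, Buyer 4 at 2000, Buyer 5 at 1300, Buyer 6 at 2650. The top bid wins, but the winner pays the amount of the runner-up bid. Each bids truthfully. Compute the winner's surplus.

Ranking the bids: Buyer 2 2950, then Buyer 1 2850, then Buyer 6 2650, then Buyer 4 2000, then Buyer 3 1950, then Buyer 5 1300.
Buyer 2 wins with the top bid and pays the second-highest, 2850.
Surplus = 2950 − 2850 = 100.

Winner's surplus: 100.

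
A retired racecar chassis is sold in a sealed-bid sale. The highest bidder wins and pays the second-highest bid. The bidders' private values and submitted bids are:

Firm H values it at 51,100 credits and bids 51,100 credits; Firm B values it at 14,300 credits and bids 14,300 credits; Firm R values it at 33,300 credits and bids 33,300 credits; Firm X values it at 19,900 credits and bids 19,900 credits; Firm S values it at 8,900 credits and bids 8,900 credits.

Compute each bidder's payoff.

Payoffs: Firm H 17,800 credits, Firm B 0 credits, Firm R 0 credits, Firm X 0 credits, Firm S 0 credits.

Sorted high to low: Firm H 51,100 credits, then Firm R 33,300 credits, then Firm X 19,900 credits, then Firm B 14,300 credits, then Firm S 8,900 credits.
Firm H has the top bid and wins; the price is the second-highest bid, 33,300 credits.
Firm H's payoff = 51,100 credits − 33,300 credits = 17,800 credits. All other bidders lose, so their payoff is 0.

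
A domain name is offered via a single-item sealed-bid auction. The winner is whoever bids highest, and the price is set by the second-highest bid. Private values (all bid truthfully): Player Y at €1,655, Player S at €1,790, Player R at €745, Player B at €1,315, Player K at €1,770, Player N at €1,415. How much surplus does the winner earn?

Ordered from highest: Player S €1,790; Player K €1,770; Player Y €1,655; Player N €1,415; Player B €1,315; Player R €745.
Player S wins with the top bid and pays the second-highest, €1,770.
Surplus = €1,790 − €1,770 = €20.

€20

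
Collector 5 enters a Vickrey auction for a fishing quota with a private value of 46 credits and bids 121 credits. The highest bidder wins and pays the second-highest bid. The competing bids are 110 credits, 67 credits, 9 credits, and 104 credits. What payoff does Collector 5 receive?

Highest competing bid: 110 credits.
Collector 5's bid 121 credits is the highest overall, so Collector 5 wins and pays the second-highest bid, 110 credits.
Payoff = value − price = 46 credits − 110 credits = -64 credits.

-64 credits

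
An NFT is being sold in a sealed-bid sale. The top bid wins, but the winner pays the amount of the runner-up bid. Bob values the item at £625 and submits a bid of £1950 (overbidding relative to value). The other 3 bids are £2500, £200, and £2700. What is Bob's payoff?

Highest competing bid: £2700.
Bob's bid £1950 is not the highest, so Bob loses, pays nothing, and earns zero payoff.

Bob's payoff: £0.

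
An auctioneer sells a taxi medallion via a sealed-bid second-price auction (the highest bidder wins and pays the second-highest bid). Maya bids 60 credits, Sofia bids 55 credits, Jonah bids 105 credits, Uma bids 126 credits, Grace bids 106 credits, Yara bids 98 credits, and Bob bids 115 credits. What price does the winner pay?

Price paid: 115 credits.

Ordered from highest: Uma 126 credits > Bob 115 credits > Grace 106 credits > Jonah 105 credits > Yara 98 credits > Maya 60 credits > Sofia 55 credits.
Uma is the highest bidder, so Uma wins.
Under the second-price rule, the price is the second-highest bid: 115 credits.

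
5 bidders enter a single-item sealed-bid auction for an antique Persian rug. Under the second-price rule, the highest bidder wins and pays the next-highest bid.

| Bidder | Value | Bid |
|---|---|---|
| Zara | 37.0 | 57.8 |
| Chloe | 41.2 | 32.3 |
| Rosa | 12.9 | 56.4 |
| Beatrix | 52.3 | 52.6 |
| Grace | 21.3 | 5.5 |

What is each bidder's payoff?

Zara -19.4, Chloe 0.0, Rosa 0.0, Beatrix 0.0, Grace 0.0.

Sorted high to low: Zara 57.8, then Rosa 56.4, then Beatrix 52.6, then Chloe 32.3, then Grace 5.5.
Zara has the top bid and wins; the price is the second-highest bid, 56.4.
Zara's payoff = 37.0 − 56.4 = -19.4. All other bidders lose, so their payoff is 0.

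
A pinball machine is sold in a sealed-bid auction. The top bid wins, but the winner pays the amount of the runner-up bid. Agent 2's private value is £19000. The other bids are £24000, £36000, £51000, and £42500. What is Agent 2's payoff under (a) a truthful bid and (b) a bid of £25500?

The highest competing bid is £51000.
Bidding truthfully at £19000: the top bid is £51000 (a rival), so Agent 2 loses. Payoff = £0.
Bidding £25500: the top bid is £51000 (a rival), so Agent 2 loses. Payoff = £0.
The bid only affects whether you win, not the price — here both bids land on the same side of the top rival bid, so the deviation is payoff-neutral.

Truthful: £0; alternative: £0.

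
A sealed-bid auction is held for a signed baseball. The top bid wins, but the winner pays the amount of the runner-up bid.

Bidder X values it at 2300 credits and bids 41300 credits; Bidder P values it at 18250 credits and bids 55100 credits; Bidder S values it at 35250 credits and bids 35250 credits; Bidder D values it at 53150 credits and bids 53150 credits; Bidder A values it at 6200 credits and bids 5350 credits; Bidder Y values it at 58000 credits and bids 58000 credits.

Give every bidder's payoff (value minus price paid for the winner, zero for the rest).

Ordered from highest: Bidder Y 58000 credits, then Bidder P 55100 credits, then Bidder D 53150 credits, then Bidder X 41300 credits, then Bidder S 35250 credits, then Bidder A 5350 credits.
Bidder Y has the top bid and wins; the price is the second-highest bid, 55100 credits.
Bidder Y's payoff = 58000 credits − 55100 credits = 2900 credits. All other bidders lose, so their payoff is 0.

Bidder X 0 credits, Bidder P 0 credits, Bidder S 0 credits, Bidder D 0 credits, Bidder A 0 credits, Bidder Y 2900 credits.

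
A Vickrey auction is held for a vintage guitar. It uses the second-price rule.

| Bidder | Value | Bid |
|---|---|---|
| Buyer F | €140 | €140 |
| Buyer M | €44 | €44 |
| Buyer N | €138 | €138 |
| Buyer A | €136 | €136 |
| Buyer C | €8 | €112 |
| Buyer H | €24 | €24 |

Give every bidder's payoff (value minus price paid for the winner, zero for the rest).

Ordered from highest: Buyer F €140 > Buyer N €138 > Buyer A €136 > Buyer C €112 > Buyer M €44 > Buyer H €24.
Buyer F has the top bid and wins; the price is the second-highest bid, €138.
Buyer F's payoff = €140 − €138 = €2. All other bidders lose, so their payoff is 0.

Buyer F €2, Buyer M €0, Buyer N €0, Buyer A €0, Buyer C €0, Buyer H €0.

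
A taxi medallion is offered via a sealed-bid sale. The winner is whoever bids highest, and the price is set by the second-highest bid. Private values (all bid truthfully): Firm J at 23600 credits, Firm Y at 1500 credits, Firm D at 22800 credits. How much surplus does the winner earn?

Surplus = 800 credits.

Bids in descending order: Firm J 23600 credits, then Firm D 22800 credits, then Firm Y 1500 credits.
Firm J wins with the top bid and pays the second-highest, 22800 credits.
Surplus = 23600 credits − 22800 credits = 800 credits.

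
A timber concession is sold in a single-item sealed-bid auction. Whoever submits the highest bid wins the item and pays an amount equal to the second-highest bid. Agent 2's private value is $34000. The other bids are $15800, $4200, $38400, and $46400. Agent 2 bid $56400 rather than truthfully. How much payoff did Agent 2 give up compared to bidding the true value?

Payoff forgone: $12400.

The highest competing bid is $46400.
Bidding truthfully at $34000: the top bid is $46400 (a rival), so Agent 2 loses. Payoff = $0.
Bidding $56400: Agent 2 has the top bid, wins, and pays the second-highest bid $46400. Payoff = $34000 − $46400 = -$12400.
Regret = truthful payoff − actual payoff = $0 − -$12400 = $12400.
This is the dominant-strategy logic: truthful bidding weakly beats any alternative.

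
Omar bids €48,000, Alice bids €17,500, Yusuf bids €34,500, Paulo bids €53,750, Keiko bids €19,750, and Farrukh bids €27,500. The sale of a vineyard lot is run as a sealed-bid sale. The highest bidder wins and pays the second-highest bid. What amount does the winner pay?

The winner pays €48,000.

Sorted high to low: Paulo €53,750, then Omar €48,000, then Yusuf €34,500, then Farrukh €27,500, then Keiko €19,750, then Alice €17,500.
Paulo has the highest bid, so Paulo wins.
The second-highest bid is €48,000, so that is what Paulo pays.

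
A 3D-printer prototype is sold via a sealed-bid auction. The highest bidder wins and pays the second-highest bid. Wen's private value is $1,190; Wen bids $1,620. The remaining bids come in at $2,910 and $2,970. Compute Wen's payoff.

Highest competing bid: $2,970.
Wen's bid $1,620 is not the highest, so Wen loses, pays nothing, and earns zero payoff.

$0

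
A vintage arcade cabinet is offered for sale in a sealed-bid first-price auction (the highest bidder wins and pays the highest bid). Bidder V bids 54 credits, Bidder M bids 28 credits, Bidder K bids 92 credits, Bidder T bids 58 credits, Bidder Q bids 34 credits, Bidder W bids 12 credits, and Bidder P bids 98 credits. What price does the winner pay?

Price paid: 98 credits.

Ranking the bids: Bidder P 98 credits; Bidder K 92 credits; Bidder T 58 credits; Bidder V 54 credits; Bidder Q 34 credits; Bidder M 28 credits; Bidder W 12 credits.
Bidder P is the highest bidder, so Bidder P wins.
Under the first-price rule, the price is the highest bid: 98 credits.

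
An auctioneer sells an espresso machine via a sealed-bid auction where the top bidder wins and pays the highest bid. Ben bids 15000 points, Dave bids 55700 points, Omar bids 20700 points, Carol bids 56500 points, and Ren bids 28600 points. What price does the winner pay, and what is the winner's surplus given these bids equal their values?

Price 56500 points; surplus 0 points.

Ranking the bids: Carol 56500 points > Dave 55700 points > Ren 28600 points > Omar 20700 points > Ben 15000 points.
Carol is the highest bidder, so Carol wins.
Under the first-price rule, the price is the highest bid: 56500 points.
Surplus = 56500 points − 56500 points = 0 points.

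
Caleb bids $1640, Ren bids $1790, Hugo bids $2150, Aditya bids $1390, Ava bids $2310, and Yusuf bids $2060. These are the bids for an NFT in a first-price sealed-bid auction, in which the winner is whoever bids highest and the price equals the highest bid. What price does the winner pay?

Sorted high to low: Ava $2310 > Hugo $2150 > Yusuf $2060 > Ren $1790 > Caleb $1640 > Aditya $1390.
Ava is the highest bidder, so Ava wins.
Under the first-price rule, the price is the highest bid: $2310.

$2310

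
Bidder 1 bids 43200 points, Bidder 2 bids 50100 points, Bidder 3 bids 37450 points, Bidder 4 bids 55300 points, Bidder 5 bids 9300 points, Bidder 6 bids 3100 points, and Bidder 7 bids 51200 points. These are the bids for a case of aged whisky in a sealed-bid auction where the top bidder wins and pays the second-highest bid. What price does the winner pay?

51200 points

Sorted high to low: Bidder 4 55300 points; Bidder 7 51200 points; Bidder 2 50100 points; Bidder 1 43200 points; Bidder 3 37450 points; Bidder 5 9300 points; Bidder 6 3100 points.
Bidder 4 is the highest bidder, so Bidder 4 wins.
Under the second-price rule, the price is the second-highest bid: 51200 points.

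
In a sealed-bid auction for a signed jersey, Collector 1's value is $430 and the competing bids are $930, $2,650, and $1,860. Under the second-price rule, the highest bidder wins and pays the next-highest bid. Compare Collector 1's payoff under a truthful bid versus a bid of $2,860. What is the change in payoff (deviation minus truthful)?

Payoff change: -$2,220.

The highest competing bid is $2,650.
Bidding truthfully at $430: the top bid is $2,650 (a rival), so Collector 1 loses. Payoff = $0.
Bidding $2,860: Collector 1 has the top bid, wins, and pays the second-highest bid $2,650. Payoff = $430 − $2,650 = -$2,220.
Change = -$2,220 − $0 = -$2,220.
This is the dominant-strategy logic: truthful bidding weakly beats any alternative.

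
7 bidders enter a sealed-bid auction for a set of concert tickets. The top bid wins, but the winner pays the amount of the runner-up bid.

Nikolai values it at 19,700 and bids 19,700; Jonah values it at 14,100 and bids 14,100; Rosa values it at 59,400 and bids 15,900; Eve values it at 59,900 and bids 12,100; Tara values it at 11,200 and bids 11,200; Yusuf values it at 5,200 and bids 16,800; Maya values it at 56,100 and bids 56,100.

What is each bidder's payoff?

Sorted high to low: Maya 56,100, then Nikolai 19,700, then Yusuf 16,800, then Rosa 15,900, then Jonah 14,100, then Eve 12,100, then Tara 11,200.
Maya has the top bid and wins; the price is the second-highest bid, 19,700.
Maya's payoff = 56,100 − 19,700 = 36,400. All other bidders lose, so their payoff is 0.

Payoffs: Nikolai 0, Jonah 0, Rosa 0, Eve 0, Tara 0, Yusuf 0, Maya 36,400.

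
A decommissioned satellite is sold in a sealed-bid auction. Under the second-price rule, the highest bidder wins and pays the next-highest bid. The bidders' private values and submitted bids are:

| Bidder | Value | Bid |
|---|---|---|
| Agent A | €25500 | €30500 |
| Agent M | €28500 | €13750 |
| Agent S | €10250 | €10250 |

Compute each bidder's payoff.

Bids in descending order: Agent A €30500, then Agent M €13750, then Agent S €10250.
Agent A has the top bid and wins; the price is the second-highest bid, €13750.
Agent A's payoff = €25500 − €13750 = €11750. All other bidders lose, so their payoff is 0.

Payoffs: Agent A €11750, Agent M €0, Agent S €0.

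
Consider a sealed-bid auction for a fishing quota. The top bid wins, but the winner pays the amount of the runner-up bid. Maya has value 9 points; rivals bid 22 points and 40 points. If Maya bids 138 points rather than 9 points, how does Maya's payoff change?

-31 points

The highest competing bid is 40 points.
Bidding truthfully at 9 points: the top bid is 40 points (a rival), so Maya loses. Payoff = 0 points.
Bidding 138 points: Maya has the top bid, wins, and pays the second-highest bid 40 points. Payoff = 9 points − 40 points = -31 points.
Change = -31 points − 0 points = -31 points.
Deviating from a truthful bid can only lose payoff in a second-price auction — never gain.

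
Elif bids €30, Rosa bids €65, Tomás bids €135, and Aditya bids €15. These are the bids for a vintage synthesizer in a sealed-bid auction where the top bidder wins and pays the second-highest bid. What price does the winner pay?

Sorted high to low: Tomás €135 > Rosa €65 > Elif €30 > Aditya €15.
Tomás is the highest bidder, so Tomás wins.
Under the second-price rule, the price is the second-highest bid: €65.

The winner pays €65.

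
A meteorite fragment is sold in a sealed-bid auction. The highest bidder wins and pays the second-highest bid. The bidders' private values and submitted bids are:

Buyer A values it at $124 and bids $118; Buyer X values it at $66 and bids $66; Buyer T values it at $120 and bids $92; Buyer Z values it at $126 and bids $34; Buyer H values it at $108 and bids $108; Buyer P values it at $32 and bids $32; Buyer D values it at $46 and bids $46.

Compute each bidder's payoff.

Payoffs: Buyer A $16, Buyer X $0, Buyer T $0, Buyer Z $0, Buyer H $0, Buyer P $0, Buyer D $0.

Bids in descending order: Buyer A $118; Buyer H $108; Buyer T $92; Buyer X $66; Buyer D $46; Buyer Z $34; Buyer P $32.
Buyer A has the top bid and wins; the price is the second-highest bid, $108.
Buyer A's payoff = $124 − $108 = $16. All other bidders lose, so their payoff is 0.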